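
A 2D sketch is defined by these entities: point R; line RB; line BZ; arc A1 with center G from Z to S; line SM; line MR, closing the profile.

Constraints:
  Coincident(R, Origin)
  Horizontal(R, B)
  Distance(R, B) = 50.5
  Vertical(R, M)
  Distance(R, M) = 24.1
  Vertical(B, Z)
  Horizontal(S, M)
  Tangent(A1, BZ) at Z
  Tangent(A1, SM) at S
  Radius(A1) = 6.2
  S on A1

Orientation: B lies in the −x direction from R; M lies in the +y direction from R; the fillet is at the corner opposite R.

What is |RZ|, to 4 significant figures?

53.58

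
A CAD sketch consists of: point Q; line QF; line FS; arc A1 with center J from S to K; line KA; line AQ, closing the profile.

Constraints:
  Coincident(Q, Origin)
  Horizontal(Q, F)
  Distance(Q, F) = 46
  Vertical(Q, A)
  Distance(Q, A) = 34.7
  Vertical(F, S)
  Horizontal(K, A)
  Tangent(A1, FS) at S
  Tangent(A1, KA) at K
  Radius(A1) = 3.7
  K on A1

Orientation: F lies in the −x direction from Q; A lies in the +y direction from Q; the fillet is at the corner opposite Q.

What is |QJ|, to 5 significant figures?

52.443

Q is at the origin; QF is horizontal with |QF| = 46.0 and F on the −x side, so F = (-46.000, 0.0000). QA is vertical with |QA| = 34.7 and A on the +y side, so A = (0.0000, 34.700). The virtual corner opposite Q is at (-46.000, 34.700). Since A1 is tangent to FS there, JS ⟂ FS and since A1 is tangent to KA there, JK ⟂ KA, with radius 3.7, so the center J sits 3.7 in from both sides at J = (-42.300, 31.000). Then |QJ| = |J − Q| = 52.443.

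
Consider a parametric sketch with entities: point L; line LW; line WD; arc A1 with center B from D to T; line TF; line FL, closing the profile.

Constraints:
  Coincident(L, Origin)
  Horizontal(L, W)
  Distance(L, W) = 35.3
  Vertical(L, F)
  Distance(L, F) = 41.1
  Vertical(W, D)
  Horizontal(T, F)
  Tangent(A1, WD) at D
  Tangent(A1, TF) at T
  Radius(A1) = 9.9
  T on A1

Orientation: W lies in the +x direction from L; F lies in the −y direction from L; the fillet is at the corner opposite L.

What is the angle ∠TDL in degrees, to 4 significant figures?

86.47°

L is at the origin; LW is horizontal with |LW| = 35.3 and W on the +x side, so W = (35.30, 0.000). LF is vertical with |LF| = 41.1 and F on the −y side, so F = (0.000, -41.10). The virtual corner opposite L is at (35.30, -41.10). Tangency of A1 to WD means the radius BD is perpendicular to WD and the tangent condition forces BT to be normal to TF, with radius 9.9, so the center B sits 9.9 in from both sides at B = (25.40, -31.20). That places the tangent points at D = (35.30, -31.20) on WD and T = (25.40, -41.10) on TF. Then cos ∠TDL = DT·DL / (|DT||DL|), giving 86.47°.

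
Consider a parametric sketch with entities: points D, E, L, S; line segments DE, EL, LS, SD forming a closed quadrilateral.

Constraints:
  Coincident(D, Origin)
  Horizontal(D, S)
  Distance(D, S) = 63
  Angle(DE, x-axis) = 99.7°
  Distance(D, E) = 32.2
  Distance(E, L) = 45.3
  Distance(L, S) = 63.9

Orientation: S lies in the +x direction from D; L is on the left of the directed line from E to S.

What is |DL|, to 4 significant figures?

65.05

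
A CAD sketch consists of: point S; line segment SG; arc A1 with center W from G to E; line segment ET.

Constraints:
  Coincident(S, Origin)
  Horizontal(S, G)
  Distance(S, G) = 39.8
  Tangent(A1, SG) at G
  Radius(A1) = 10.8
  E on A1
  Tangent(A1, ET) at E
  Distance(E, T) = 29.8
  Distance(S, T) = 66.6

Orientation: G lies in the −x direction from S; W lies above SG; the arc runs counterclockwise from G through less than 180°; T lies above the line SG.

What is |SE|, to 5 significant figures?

37.288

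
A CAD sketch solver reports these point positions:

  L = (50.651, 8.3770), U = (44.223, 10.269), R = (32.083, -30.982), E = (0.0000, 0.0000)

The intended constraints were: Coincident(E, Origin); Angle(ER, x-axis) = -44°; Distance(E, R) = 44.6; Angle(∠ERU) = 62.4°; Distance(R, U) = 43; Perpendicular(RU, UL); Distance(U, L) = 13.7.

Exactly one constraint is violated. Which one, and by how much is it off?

Distance(U, L) = 13.7 — off by 7.00.

E = (0.00, 0.00) ✓; ER at -44.00° ✓; |ER| = 44.60 ✓; ∠ERU = 62.40° ✓; |RU| = 43.00 ✓; ∠(RU, UL) = 90.00° ✓; |UL| = 6.701 ✗.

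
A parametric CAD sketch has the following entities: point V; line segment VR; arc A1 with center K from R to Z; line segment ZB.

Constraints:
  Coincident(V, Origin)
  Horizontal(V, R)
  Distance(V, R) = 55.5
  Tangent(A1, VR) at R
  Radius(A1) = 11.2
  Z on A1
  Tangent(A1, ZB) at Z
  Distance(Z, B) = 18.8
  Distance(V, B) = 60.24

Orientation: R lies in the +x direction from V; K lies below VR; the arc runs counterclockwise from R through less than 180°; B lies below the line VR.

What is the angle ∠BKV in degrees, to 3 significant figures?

88.7°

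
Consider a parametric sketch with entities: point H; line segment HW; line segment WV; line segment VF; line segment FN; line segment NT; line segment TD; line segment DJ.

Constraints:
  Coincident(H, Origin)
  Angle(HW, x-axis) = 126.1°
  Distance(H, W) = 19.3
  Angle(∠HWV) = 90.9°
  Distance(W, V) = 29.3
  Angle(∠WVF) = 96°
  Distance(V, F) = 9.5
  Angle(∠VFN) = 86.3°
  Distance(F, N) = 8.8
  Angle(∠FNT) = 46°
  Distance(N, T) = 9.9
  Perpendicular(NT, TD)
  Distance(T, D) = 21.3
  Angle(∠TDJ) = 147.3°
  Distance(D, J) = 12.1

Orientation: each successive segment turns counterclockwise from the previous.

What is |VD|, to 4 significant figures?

22.15

H is at the origin; HW runs at 126.1° with length 19.3, so W = (-11.37, 15.59). ∠HWV = 90.9° gives WV at -144.8° from the x-axis; with |WV| = 29.3, V = (-35.31, -1.295). ∠WVF = 96.0° gives VF at -60.80° from the x-axis; with |VF| = 9.5, F = (-30.68, -9.588). ∠VFN = 86.3° gives FN at 32.90° from the x-axis; with |FN| = 8.8, N = (-23.29, -4.808). ∠FNT = 46.0° gives NT at 166.9° from the x-axis; with |NT| = 9.9, T = (-32.93, -2.564). The perpendicularity gives TD at right angles to NT, so TD runs at -103.1°; with |TD| = 21.3, D = (-37.76, -23.31). Then |VD| = |D − V| = 22.15.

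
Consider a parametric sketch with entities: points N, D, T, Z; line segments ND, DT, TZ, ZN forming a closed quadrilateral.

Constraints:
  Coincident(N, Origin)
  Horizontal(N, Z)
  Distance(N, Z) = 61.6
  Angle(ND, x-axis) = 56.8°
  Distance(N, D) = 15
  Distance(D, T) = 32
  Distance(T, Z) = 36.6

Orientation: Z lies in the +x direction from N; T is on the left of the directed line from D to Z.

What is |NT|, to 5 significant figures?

45.601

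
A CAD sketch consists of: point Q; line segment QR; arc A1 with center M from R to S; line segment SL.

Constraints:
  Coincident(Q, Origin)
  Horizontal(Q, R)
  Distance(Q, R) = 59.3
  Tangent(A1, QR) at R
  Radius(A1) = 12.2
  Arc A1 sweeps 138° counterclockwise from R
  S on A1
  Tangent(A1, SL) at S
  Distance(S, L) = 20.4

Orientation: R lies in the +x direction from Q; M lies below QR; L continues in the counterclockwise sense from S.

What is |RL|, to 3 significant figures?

35.6

Q is at the origin; Q and R share the same y with |QR| = 59.3 and R on the +x side, so R = (59.3, 0.00). Since A1 is tangent to QR there, MR ⟂ QR, so M = R + (0, -12.2) = (59.3, -12.2). On A1, R sits at bearing 90° from M; a 138° counterclockwise sweep puts S at bearing 228°, so S = M + 12.2·(cos 228°, sin 228°) = (51.1, -21.3). A1 meets SL tangentially, so MS is at right angles to SL, so SL runs along (−sin 228°, cos 228°); with |SL| = 20.4, L = (66.3, -34.9). Then |RL| = |L − R| = 35.6.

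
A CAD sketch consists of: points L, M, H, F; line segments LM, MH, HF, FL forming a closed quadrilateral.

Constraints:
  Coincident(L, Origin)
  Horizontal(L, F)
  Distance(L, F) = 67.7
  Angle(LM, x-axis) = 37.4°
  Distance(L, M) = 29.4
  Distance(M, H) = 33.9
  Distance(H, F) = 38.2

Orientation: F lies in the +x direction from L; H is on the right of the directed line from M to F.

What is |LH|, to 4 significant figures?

35.69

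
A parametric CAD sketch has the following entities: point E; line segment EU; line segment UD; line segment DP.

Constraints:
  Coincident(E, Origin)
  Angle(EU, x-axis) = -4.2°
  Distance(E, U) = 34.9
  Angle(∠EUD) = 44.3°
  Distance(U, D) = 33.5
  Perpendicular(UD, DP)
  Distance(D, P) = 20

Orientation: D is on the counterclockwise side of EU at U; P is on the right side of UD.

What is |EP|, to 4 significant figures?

45.19

E is at the origin; EU runs at -4.2° with length 34.9, so U = 34.9·(cos -4.2°, sin -4.2°) = (34.81, -2.556). ∠EUD = 44.3°, so UD runs at -4.2° + (180° − 44.3°) = 131.5° from the x-axis; with |UD| = 33.5, D = U + 33.5·(cos 131.5°, sin 131.5°) = (12.61, 22.53). The perpendicularity gives DP at right angles to UD; with |DP| = 20.0 on the right of UD, P = D + 20.0·(0.7490, 0.6626) = (27.59, 35.79). Then |EP| = |P − E| = 45.19.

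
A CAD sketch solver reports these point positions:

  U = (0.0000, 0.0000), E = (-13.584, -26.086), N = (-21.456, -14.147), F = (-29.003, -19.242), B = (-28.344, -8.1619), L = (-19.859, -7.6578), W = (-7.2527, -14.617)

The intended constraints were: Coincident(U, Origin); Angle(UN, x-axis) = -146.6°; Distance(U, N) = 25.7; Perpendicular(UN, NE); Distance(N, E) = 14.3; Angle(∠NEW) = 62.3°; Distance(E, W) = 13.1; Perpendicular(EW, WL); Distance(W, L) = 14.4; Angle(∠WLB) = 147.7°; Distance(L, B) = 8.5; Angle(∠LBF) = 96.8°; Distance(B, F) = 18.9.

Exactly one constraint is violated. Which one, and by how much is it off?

Distance(B, F) = 18.9 — off by 7.80.

U = (0.00, 0.00) ✓; UN at -146.6° ✓; |UN| = 25.70 ✓; ∠(UN, NE) = 90.00° ✓; |NE| = 14.30 ✓; ∠NEW = 62.30° ✓; |EW| = 13.10 ✓; ∠(EW, WL) = 90.00° ✓; |WL| = 14.40 ✓; ∠WLB = 147.7° ✓; |LB| = 8.500 ✓; ∠LBF = 96.80° ✓; |BF| = 11.10 ✗.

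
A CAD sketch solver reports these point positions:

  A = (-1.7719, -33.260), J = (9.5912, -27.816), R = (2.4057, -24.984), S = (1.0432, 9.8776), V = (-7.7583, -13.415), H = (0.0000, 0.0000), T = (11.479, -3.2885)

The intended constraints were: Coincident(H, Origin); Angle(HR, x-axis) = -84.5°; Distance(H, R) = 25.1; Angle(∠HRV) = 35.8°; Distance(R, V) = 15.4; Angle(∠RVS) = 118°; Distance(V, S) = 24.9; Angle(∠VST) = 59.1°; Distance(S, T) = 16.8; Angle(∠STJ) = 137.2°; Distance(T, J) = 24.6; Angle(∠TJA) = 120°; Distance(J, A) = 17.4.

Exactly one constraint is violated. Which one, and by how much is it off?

Distance(J, A) = 17.4 — off by 4.80.

H = (0.00, 0.00) ✓; HR at -84.50° ✓; |HR| = 25.10 ✓; ∠HRV = 35.80° ✓; |RV| = 15.40 ✓; ∠RVS = 118.0° ✓; |VS| = 24.90 ✓; ∠VST = 59.10° ✓; |ST| = 16.80 ✓; ∠STJ = 137.2° ✓; |TJ| = 24.60 ✓; ∠TJA = 120.0° ✓; |JA| = 12.60 ✗.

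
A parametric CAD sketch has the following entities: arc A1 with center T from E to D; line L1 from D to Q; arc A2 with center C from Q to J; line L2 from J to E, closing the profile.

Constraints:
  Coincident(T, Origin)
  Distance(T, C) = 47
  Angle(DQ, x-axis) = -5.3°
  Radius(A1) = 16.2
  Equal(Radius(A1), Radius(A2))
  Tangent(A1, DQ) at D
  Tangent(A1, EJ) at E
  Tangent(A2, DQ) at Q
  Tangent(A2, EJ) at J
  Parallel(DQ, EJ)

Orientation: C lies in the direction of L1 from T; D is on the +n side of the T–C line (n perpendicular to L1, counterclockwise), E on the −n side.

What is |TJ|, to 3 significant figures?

49.7

Tangency of A1 to both parallel lines with radius 16.2 puts D and E at T ± 16.2·n: D = (1.50, 16.1), E = (-1.50, -16.1). Equal radii place Q and J the same way about C: Q = C + 16.2·n = (48.3, 11.8), J = C − 16.2·n = (45.3, -20.5). Then |TJ| = |J − T| = 49.7.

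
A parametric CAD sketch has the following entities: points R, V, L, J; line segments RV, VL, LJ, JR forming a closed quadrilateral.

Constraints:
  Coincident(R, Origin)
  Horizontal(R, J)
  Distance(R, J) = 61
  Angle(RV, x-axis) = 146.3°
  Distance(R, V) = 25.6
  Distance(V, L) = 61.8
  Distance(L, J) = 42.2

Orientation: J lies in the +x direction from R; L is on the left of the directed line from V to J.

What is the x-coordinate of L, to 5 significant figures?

37.000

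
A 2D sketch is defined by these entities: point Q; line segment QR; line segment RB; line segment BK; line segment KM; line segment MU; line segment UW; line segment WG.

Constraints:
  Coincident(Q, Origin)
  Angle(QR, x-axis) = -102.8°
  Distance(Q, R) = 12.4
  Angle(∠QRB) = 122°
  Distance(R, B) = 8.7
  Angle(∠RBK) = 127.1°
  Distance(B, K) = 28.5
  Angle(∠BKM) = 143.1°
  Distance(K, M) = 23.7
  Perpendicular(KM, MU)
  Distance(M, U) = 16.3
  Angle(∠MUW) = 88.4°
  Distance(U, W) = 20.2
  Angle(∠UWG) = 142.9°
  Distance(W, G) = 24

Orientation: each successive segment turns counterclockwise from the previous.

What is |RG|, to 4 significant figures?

26.21

∠MUW = 88.4° gives UW at -133.4° from the x-axis; with |UW| = 20.2, W = (23.00, -0.5990). ∠UWG = 142.9° gives WG at -96.30° from the x-axis; with |WG| = 24.0, G = (20.36, -24.45). Then |RG| = |G − R| = 26.21.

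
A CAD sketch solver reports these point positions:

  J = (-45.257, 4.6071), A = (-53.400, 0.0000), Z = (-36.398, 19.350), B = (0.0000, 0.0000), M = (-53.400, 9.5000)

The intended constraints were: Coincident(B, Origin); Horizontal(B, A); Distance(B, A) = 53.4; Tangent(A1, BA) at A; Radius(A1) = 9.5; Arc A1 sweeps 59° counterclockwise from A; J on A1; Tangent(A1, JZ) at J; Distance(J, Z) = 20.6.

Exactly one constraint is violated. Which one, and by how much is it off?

Distance(J, Z) = 20.6 — off by 3.40.

B = (0.00, 0.00) ✓; B.y = 0.00, A.y = 0.00 ✓; |BA| = 53.40 ✓; ∠(MA, AB) = 90.00° ✓; |MA| = 9.500 ✓; bearing(M→J) − bearing(M→A) = 59.00° ✓; |MJ| = 9.500 ✓; ∠(MJ, JZ) = 90.00° ✓; |JZ| = 17.20 ✗.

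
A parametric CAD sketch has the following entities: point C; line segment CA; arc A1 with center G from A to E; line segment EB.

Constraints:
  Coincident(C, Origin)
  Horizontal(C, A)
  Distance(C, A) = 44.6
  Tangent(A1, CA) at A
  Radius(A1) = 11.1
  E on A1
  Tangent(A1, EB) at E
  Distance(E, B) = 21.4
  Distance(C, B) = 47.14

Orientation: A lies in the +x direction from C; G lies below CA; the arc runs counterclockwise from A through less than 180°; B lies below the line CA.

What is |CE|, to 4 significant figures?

35.36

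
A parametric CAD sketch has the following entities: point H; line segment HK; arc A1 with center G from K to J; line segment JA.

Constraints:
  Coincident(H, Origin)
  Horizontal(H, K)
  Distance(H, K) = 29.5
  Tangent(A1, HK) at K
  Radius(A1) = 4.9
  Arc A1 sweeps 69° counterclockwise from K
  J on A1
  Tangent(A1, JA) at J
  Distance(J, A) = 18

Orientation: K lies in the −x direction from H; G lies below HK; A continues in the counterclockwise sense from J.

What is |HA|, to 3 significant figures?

45.2

H is at the origin; H and K share the same y with |HK| = 29.5 and K on the −x side, so K = (-29.5, 0.00). Tangency of A1 to HK means the radius GK is perpendicular to HK, so G = K + (0, -4.9) = (-29.5, -4.90). On A1, K sits at bearing 90° from G; a 69° counterclockwise sweep puts J at bearing 159°, so J = G + 4.9·(cos 159°, sin 159°) = (-34.1, -3.14). Since A1 is tangent to JA there, GJ ⟂ JA, so JA runs along (−sin 159°, cos 159°); with |JA| = 18.0, A = (-40.5, -19.9). Then |HA| = |A − H| = 45.2.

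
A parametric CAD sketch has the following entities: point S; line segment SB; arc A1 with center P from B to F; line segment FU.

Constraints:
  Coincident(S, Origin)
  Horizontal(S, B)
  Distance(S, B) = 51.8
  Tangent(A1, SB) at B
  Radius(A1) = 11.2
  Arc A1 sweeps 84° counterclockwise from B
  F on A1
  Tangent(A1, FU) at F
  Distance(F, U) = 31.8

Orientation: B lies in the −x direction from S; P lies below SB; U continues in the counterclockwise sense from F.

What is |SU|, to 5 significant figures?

78.268

S is at the origin; SB is horizontal with |SB| = 51.8 and B on the −x side, so B = (-51.800, 0.0000). A1 meets SB tangentially, so PB is at right angles to SB, so P = B + (0, -11.2) = (-51.800, -11.200). On A1, B sits at bearing 90° from P; an 84° counterclockwise sweep puts F at bearing 174°, so F = P + 11.2·(cos 174°, sin 174°) = (-62.939, -10.029). Tangency of A1 to FU means the radius PF is perpendicular to FU, so FU runs along (−sin 174°, cos 174°); with |FU| = 31.8, U = (-66.263, -41.655). Then |SU| = |U − S| = 78.268.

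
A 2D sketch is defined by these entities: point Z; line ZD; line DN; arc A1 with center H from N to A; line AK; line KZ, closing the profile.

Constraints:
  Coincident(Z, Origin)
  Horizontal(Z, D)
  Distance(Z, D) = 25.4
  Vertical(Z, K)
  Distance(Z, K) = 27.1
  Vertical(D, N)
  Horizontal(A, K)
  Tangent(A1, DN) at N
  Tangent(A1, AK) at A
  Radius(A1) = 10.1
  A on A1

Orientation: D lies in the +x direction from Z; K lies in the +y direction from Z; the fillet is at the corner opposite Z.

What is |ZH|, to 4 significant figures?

22.87

Z is at the origin; ZD is horizontal with |ZD| = 25.4 and D on the +x side, so D = (25.40, 0.000). Z and K share the same x with |ZK| = 27.1 and K on the +y side, so K = (0.000, 27.10). The virtual corner opposite Z is at (25.40, 27.10). Tangency of A1 to DN means the radius HN is perpendicular to DN and the tangent condition forces HA to be normal to AK, with radius 10.1, so the center H sits 10.1 in from both sides at H = (15.30, 17.00). Then |ZH| = |H − Z| = 22.87.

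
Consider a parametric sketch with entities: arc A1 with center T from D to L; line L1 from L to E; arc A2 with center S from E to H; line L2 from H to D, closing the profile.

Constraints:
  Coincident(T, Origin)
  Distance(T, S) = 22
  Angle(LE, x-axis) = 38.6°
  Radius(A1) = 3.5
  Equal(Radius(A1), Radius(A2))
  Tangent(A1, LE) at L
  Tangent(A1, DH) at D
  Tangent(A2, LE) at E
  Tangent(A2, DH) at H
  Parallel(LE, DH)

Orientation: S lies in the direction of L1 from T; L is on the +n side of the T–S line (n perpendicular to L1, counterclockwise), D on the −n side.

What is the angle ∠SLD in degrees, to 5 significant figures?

80.961°

T is at the origin and S lies 22.0 along u from T, so S = 22.0·u = (17.193, 13.725). Tangency of A1 to both parallel lines with radius 3.5 puts L and D at T ± 3.5·n: L = (-2.1836, 2.7353), D = (2.1836, -2.7353). Then cos ∠SLD = LS·LD / (|LS||LD|), giving 80.961°.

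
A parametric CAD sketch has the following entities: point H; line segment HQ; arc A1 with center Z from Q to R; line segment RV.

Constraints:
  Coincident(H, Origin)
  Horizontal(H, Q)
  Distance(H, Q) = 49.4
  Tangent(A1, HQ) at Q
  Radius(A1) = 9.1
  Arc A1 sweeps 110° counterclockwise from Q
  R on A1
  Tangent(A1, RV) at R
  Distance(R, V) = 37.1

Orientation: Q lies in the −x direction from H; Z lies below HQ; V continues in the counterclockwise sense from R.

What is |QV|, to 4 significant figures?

47.26

H is at the origin; HQ is horizontal with |HQ| = 49.4 and Q on the −x side, so Q = (-49.40, 0.000). Since A1 is tangent to HQ there, ZQ ⟂ HQ, so Z = Q + (0, -9.1) = (-49.40, -9.100). On A1, Q sits at bearing 90° from Z; a 110° counterclockwise sweep puts R at bearing 200°, so R = Z + 9.1·(cos 200°, sin 200°) = (-57.95, -12.21). The tangent condition forces ZR to be normal to RV, so RV runs along (−sin 200°, cos 200°); with |RV| = 37.1, V = (-45.26, -47.07). Then |QV| = |V − Q| = 47.26.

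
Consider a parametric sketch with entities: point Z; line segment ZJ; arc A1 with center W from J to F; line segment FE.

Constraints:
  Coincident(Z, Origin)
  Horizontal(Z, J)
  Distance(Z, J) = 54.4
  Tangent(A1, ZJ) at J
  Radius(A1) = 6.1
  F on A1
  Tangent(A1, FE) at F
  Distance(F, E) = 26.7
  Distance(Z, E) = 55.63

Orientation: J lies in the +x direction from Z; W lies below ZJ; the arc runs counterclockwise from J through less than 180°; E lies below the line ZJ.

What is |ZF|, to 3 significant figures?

48.6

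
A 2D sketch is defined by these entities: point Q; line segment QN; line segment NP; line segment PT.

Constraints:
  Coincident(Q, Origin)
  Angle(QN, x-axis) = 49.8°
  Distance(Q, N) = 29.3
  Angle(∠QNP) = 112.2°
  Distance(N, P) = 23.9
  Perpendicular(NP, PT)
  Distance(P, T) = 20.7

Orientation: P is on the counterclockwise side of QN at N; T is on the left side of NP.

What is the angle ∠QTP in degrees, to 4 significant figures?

100.4°

∠QNP = 112.2°, so NP runs at 49.8° + (180° − 112.2°) = 117.6° from the x-axis; with |NP| = 23.9, P = N + 23.9·(cos 117.6°, sin 117.6°) = (7.839, 43.56). NP is perpendicular to PT; with |PT| = 20.7 on the left of NP, T = P + 20.7·(-0.8862, -0.4633) = (-10.51, 33.97). Then cos ∠QTP = TQ·TP / (|TQ||TP|), giving 100.4°.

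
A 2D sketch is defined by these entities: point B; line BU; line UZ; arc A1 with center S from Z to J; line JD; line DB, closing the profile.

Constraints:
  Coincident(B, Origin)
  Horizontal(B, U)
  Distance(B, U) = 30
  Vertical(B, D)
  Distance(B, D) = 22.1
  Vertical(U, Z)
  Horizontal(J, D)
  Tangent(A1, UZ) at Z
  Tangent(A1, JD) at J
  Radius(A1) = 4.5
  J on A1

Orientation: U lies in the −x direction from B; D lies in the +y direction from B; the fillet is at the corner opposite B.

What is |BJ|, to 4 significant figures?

33.74

B is at the origin; B and U share the same y with |BU| = 30.0 and U on the −x side, so U = (-30.00, 0.000). B and D share the same x with |BD| = 22.1 and D on the +y side, so D = (0.000, 22.10). The virtual corner opposite B is at (-30.00, 22.10). Tangency of A1 to UZ means the radius SZ is perpendicular to UZ and the tangent condition forces SJ to be normal to JD, with radius 4.5, so the center S sits 4.5 in from both sides at S = (-25.50, 17.60). That places the tangent points at Z = (-30.00, 17.60) on UZ and J = (-25.50, 22.10) on JD. Then |BJ| = |J − B| = 33.74.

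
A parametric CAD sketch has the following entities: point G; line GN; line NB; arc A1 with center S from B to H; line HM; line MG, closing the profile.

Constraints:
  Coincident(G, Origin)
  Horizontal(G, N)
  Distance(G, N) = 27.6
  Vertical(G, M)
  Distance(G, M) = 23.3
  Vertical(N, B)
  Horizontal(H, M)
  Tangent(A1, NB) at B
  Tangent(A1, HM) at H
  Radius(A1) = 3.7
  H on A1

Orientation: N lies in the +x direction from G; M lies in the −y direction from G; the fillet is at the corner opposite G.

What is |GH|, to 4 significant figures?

33.38

G is at the origin; G and N share the same y with |GN| = 27.6 and N on the +x side, so N = (27.60, 0.000). GM is vertical with |GM| = 23.3 and M on the −y side, so M = (0.000, -23.30). The virtual corner opposite G is at (27.60, -23.30). Tangency of A1 to NB means the radius SB is perpendicular to NB and since A1 is tangent to HM there, SH ⟂ HM, with radius 3.7, so the center S sits 3.7 in from both sides at S = (23.90, -19.60). That places the tangent points at B = (27.60, -19.60) on NB and H = (23.90, -23.30) on HM. Then |GH| = |H − G| = 33.38.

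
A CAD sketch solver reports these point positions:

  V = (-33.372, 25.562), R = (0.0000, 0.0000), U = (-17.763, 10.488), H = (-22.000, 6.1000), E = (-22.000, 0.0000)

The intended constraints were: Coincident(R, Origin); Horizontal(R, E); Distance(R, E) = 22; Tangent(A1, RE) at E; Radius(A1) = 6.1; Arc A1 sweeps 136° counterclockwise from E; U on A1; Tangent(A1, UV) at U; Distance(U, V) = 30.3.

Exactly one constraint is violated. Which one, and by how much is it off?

Distance(U, V) = 30.3 — off by 8.60.

R = (0.00, 0.00) ✓; R.y = 0.00, E.y = 0.00 ✓; |RE| = 22.00 ✓; ∠(HE, ER) = 90.00° ✓; |HE| = 6.100 ✓; bearing(H→U) − bearing(H→E) = 136.0° ✓; |HU| = 6.100 ✓; ∠(HU, UV) = 90.00° ✓; |UV| = 21.70 ✗.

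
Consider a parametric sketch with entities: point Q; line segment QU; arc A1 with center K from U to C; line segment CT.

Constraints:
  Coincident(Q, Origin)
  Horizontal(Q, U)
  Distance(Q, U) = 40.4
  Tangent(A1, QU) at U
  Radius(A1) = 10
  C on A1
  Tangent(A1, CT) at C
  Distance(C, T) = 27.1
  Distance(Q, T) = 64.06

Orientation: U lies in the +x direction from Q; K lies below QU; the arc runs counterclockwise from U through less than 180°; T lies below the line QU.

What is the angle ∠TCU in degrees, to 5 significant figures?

111.96°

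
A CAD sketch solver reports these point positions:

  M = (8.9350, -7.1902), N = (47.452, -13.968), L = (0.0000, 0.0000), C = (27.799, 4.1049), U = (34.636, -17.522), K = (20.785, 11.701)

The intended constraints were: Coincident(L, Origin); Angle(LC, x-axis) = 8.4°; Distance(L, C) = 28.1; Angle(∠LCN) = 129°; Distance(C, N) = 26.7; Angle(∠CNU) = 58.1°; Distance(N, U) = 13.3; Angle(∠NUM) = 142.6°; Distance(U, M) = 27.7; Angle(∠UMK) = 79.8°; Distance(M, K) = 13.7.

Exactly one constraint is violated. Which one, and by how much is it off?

Distance(M, K) = 13.7 — off by 8.60.

L = (0.00, 0.00) ✓; LC at 8.400° ✓; |LC| = 28.10 ✓; ∠LCN = 129.0° ✓; |CN| = 26.70 ✓; ∠CNU = 58.10° ✓; |NU| = 13.30 ✓; ∠NUM = 142.6° ✓; |UM| = 27.70 ✓; ∠UMK = 79.80° ✓; |MK| = 22.30 ✗.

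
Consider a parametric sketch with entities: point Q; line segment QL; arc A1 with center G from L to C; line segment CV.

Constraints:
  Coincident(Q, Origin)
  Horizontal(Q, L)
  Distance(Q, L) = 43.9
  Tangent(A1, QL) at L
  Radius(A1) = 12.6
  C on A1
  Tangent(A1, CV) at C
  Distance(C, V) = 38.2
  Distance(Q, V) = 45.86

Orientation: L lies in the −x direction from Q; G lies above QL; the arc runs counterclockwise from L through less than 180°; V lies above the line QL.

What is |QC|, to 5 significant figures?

33.224

Q is at the origin; Q and L share the same y with |QL| = 43.9 and L on the −x side, so L = (-43.900, 0.0000). A1 meets QL tangentially, so GL is at right angles to QL, so G = L + (0, 12.6) = (-43.900, 12.600). Since GC ⟂ CV (tangency), |GV| = √(12.6² + 38.2²) = 40.224 regardless of where C sits on A1. So V lies on both circle(Q, 45.86) and circle(G, 40.224); the above-QL intersection is V = (-17.067, 42.566). C is the foot of the tangent from V: C = (-32.353, 7.5579).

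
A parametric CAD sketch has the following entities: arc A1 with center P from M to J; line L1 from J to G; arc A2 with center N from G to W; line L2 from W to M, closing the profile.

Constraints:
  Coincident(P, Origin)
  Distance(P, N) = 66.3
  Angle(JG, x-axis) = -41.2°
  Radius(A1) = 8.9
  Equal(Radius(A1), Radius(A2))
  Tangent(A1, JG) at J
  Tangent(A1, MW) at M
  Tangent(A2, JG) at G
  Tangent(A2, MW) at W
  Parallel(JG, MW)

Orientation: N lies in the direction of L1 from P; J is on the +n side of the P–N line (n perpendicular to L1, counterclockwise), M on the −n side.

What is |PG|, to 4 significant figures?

66.89

Tangency of A1 to both parallel lines with radius 8.9 puts J and M at P ± 8.9·n: J = (5.862, 6.696), M = (-5.862, -6.696). Equal radii place G and W the same way about N: G = N + 8.9·n = (55.75, -36.97), W = N − 8.9·n = (44.02, -50.37). Then |PG| = |G − P| = 66.89.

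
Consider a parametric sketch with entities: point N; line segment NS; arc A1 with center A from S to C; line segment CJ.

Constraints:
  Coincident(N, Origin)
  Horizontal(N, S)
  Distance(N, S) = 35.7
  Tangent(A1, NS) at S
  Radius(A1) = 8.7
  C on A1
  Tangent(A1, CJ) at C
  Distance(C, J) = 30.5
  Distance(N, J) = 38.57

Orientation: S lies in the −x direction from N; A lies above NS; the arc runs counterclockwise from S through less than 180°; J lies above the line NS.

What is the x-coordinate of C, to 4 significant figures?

-27.51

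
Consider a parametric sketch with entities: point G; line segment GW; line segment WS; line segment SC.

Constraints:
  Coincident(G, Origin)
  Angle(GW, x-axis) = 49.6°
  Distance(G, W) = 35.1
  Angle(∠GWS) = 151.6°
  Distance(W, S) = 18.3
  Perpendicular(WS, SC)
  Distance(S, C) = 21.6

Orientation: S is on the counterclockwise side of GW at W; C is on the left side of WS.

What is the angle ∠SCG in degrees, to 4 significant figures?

84.30°

G is at the origin; GW runs at 49.6° with length 35.1, so W = 35.1·(cos 49.6°, sin 49.6°) = (22.75, 26.73). ∠GWS = 151.6°, so WS runs at 49.6° + (180° − 151.6°) = 78.00° from the x-axis; with |WS| = 18.3, S = W + 18.3·(cos 78.00°, sin 78.00°) = (26.55, 44.63). WS is perpendicular to SC; with |SC| = 21.6 on the left of WS, C = S + 21.6·(-0.9781, 0.2079) = (5.426, 49.12). Then cos ∠SCG = CS·CG / (|CS||CG|), giving 84.30°.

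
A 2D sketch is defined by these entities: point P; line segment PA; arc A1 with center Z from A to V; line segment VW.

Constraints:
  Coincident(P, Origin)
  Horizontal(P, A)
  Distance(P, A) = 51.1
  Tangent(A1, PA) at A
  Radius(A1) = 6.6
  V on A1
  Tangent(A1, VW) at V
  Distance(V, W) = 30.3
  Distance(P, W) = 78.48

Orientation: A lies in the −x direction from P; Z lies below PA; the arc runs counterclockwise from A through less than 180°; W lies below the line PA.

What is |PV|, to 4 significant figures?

56.71

Checks: |ZV| = 6.600 ✓; ∠(ZV, VW) = 90.00° ✓; |VW| = 30.30 ✓; |PW| = 78.48 ✓.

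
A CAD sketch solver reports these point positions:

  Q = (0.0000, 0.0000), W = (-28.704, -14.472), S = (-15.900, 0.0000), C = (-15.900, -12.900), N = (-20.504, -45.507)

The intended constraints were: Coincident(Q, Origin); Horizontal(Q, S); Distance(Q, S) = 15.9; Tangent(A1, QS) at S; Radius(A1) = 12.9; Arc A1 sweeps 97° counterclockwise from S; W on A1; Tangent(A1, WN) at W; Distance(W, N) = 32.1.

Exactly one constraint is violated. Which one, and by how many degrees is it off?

Tangent(A1, WN) at W — off by 7.80°.

Q = (0.00, 0.00) ✓; Q.y = 0.00, S.y = 0.00 ✓; |QS| = 15.90 ✓; ∠(CS, SQ) = 90.00° ✓; |CS| = 12.90 ✓; bearing(C→W) − bearing(C→S) = 97.00° ✓; |CW| = 12.90 ✓; ∠(CW, WN) = 82.20° ✗; |WN| = 32.10 ✓.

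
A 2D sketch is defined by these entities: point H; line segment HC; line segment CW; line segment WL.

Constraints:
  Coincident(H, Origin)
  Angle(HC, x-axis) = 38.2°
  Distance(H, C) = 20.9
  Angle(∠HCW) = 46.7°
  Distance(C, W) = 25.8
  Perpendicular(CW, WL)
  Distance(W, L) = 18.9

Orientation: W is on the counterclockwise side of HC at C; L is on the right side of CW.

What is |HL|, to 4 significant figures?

35.99

∠HCW = 46.7°, so CW runs at 38.2° + (180° − 46.7°) = 171.5° from the x-axis; with |CW| = 25.8, W = C + 25.8·(cos 171.5°, sin 171.5°) = (-9.092, 16.74). CW is perpendicular to WL; with |WL| = 18.9 on the right of CW, L = W + 18.9·(0.1478, 0.9890) = (-6.299, 35.43). Then |HL| = |L − H| = 35.99.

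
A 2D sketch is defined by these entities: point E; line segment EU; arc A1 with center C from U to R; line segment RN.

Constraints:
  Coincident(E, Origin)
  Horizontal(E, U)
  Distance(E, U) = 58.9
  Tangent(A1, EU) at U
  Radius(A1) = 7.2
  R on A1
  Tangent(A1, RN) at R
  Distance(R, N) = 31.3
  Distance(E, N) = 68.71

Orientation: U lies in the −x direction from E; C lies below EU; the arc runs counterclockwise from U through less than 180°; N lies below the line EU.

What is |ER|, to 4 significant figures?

66.43

Checks: |CU| = 7.200 ✓; |CR| = 7.200 ✓; ∠(CR, RN) = 90.00° ✓; |RN| = 31.30 ✓; |EN| = 68.71 ✓.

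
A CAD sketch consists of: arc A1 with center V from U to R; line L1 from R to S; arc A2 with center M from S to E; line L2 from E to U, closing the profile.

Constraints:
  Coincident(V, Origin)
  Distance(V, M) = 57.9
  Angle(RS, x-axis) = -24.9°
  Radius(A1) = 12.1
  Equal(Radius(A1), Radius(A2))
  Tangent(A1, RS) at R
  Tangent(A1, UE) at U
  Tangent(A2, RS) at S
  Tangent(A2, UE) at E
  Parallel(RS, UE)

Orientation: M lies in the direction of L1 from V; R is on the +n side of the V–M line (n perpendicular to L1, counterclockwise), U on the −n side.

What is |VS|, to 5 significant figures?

59.151

The slot axis is L1's direction at -24.9°, so u = (cos -24.9°, sin -24.9°) = (0.90704, -0.42104) and n = (−sin -24.9°, cos -24.9°) = (0.42104, 0.90704). V is at the origin and M lies 57.9 along u from V, so M = 57.9·u = (52.518, -24.378). Tangency of A1 to both parallel lines with radius 12.1 puts R and U at V ± 12.1·n: R = (5.0945, 10.975), U = (-5.0945, -10.975). Equal radii place S and E the same way about M: S = M + 12.1·n = (57.612, -13.403), E = M − 12.1·n = (47.423, -35.353). Then |VS| = |S − V| = 59.151.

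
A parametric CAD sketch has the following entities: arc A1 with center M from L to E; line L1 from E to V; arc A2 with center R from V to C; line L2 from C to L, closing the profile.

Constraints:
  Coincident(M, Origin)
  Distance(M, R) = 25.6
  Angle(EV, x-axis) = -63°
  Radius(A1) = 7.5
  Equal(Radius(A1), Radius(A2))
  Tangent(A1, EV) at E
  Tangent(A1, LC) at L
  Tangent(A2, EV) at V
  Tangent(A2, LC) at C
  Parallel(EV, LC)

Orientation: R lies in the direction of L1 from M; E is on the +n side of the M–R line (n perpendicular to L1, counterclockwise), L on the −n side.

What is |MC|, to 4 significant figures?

26.68

The slot axis is L1's direction at -63.0°, so u = (cos -63.0°, sin -63.0°) = (0.4540, -0.8910) and n = (−sin -63.0°, cos -63.0°) = (0.8910, 0.4540). M is at the origin and R lies 25.6 along u from M, so R = 25.6·u = (11.62, -22.81). Tangency of A1 to both parallel lines with radius 7.5 puts E and L at M ± 7.5·n: E = (6.683, 3.405), L = (-6.683, -3.405). Equal radii place V and C the same way about R: V = R + 7.5·n = (18.30, -19.40), C = R − 7.5·n = (4.940, -26.21). Then |MC| = |C − M| = 26.68.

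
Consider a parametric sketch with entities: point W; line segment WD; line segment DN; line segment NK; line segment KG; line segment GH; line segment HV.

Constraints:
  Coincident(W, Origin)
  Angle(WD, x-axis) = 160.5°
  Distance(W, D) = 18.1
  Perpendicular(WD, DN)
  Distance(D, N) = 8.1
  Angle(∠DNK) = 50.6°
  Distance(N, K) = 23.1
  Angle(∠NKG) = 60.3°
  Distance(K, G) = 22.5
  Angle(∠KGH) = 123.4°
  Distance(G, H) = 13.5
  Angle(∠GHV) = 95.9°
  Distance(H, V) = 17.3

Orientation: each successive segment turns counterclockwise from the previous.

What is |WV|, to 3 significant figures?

25.1

W is at the origin; WD runs at 160.5° with length 18.1, so D = (-17.1, 6.04). WD is perpendicular to DN, so DN runs at -110°; with |DN| = 8.1, N = (-19.8, -1.59). ∠DNK = 50.6° gives NK at 19.9° from the x-axis; with |NK| = 23.1, K = (1.96, 6.27). ∠NKG = 60.3° gives KG at 140° from the x-axis; with |KG| = 22.5, G = (-15.2, 20.9). ∠KGH = 123.4° gives GH at -164° from the x-axis; with |GH| = 13.5, H = (-28.1, 17.1). ∠GHV = 95.9° gives HV at -79.7° from the x-axis; with |HV| = 17.3, V = (-25.1, 0.0644). Then |WV| = |V − W| = 25.1.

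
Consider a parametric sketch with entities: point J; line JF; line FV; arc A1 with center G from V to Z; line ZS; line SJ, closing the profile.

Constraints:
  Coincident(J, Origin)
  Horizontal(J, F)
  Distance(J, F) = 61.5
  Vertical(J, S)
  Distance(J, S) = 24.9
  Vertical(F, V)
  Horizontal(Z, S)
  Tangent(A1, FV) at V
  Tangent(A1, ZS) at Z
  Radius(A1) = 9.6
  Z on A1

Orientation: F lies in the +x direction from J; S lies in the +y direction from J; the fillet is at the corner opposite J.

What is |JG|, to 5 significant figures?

54.108

J is at the origin; JF is horizontal with |JF| = 61.5 and F on the +x side, so F = (61.500, 0.0000). JS is vertical with |JS| = 24.9 and S on the +y side, so S = (0.0000, 24.900). The virtual corner opposite J is at (61.500, 24.900). A1 meets FV tangentially, so GV is at right angles to FV and since A1 is tangent to ZS there, GZ ⟂ ZS, with radius 9.6, so the center G sits 9.6 in from both sides at G = (51.900, 15.300). Then |JG| = |G − J| = 54.108.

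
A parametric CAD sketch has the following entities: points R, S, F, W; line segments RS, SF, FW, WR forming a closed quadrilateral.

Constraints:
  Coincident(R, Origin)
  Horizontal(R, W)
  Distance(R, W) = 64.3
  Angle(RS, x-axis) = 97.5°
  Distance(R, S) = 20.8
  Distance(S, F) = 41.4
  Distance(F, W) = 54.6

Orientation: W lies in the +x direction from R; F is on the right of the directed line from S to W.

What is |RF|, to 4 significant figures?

21.86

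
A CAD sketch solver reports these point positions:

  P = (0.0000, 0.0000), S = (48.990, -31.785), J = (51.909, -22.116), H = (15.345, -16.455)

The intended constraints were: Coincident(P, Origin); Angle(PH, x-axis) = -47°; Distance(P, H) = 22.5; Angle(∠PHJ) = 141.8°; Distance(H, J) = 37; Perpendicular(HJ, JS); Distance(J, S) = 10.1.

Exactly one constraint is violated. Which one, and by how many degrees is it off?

Perpendicular(HJ, JS) — off by 8.00°.

P = (0.00, 0.00) ✓; PH at -47.00° ✓; |PH| = 22.50 ✓; ∠PHJ = 141.8° ✓; |HJ| = 37.00 ✓; ∠(HJ, JS) = 98.00° ✗; |JS| = 10.10 ✓.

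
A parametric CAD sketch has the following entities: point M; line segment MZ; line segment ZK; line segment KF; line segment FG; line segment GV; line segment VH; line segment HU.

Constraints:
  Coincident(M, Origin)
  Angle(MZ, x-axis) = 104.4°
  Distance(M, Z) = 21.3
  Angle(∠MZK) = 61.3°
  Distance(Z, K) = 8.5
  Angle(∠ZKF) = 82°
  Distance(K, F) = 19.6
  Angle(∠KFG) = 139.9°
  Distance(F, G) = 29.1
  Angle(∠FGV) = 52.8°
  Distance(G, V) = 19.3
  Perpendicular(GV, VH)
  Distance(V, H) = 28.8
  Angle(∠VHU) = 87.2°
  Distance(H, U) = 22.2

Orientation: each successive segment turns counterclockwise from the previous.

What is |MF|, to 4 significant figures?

4.515

∠MZK = 61.3° gives ZK at -136.9° from the x-axis; with |ZK| = 8.5, K = (-11.50, 14.82). ∠ZKF = 82.0° gives KF at -38.90° from the x-axis; with |KF| = 19.6, F = (3.750, 2.515). Then |MF| = |F − M| = 4.515.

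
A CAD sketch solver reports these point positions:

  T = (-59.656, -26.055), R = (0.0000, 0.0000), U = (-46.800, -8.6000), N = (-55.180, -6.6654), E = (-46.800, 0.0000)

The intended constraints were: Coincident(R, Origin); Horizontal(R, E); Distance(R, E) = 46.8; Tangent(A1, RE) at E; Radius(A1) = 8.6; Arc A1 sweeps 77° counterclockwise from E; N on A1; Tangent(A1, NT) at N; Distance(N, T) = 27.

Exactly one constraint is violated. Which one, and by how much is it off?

Distance(N, T) = 27 — off by 7.10.

R = (0.00, 0.00) ✓; R.y = 0.00, E.y = 0.00 ✓; |RE| = 46.80 ✓; ∠(UE, ER) = 90.00° ✓; |UE| = 8.600 ✓; bearing(U→N) − bearing(U→E) = 77.00° ✓; |UN| = 8.600 ✓; ∠(UN, NT) = 90.00° ✓; |NT| = 19.90 ✗.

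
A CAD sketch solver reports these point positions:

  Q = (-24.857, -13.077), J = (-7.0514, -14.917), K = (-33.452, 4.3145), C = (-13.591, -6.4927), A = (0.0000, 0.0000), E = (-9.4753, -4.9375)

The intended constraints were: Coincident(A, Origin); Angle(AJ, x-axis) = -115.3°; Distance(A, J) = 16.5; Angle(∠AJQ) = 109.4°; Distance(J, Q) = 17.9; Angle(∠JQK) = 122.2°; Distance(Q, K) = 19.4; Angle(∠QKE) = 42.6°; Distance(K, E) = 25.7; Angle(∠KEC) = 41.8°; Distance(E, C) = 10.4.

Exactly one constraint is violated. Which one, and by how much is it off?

Distance(E, C) = 10.4 — off by 6.00.

A = (0.00, 0.00) ✓; AJ at -115.3° ✓; |AJ| = 16.50 ✓; ∠AJQ = 109.4° ✓; |JQ| = 17.90 ✓; ∠JQK = 122.2° ✓; |QK| = 19.40 ✓; ∠QKE = 42.60° ✓; |KE| = 25.70 ✓; ∠KEC = 41.80° ✓; |EC| = 4.400 ✗.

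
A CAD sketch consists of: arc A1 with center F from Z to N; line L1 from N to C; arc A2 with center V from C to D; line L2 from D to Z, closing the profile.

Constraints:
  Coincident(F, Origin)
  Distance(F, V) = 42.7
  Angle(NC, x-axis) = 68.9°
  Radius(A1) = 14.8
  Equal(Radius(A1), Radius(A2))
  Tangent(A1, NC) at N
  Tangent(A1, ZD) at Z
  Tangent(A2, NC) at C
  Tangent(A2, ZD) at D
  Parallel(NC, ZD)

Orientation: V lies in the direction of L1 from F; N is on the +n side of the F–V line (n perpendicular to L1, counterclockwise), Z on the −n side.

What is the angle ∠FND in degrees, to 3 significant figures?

55.3°

The slot axis is L1's direction at 68.9°, so u = (cos 68.9°, sin 68.9°) = (0.360, 0.933) and n = (−sin 68.9°, cos 68.9°) = (-0.933, 0.360). F is at the origin and V lies 42.7 along u from F, so V = 42.7·u = (15.4, 39.8). Tangency of A1 to both parallel lines with radius 14.8 puts N and Z at F ± 14.8·n: N = (-13.8, 5.33), Z = (13.8, -5.33). Equal radii place C and D the same way about V: C = V + 14.8·n = (1.56, 45.2), D = V − 14.8·n = (29.2, 34.5). Then cos ∠FND = NF·ND / (|NF||ND|), giving 55.3°.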